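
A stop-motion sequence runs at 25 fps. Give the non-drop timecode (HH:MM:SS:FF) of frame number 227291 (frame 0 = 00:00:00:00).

227291 ÷ 25 = 9091 full seconds, remainder 16 frames.
9091 s = 2 h 31 min 31 s.
Timecode: 02:31:31:16.

02:31:31:16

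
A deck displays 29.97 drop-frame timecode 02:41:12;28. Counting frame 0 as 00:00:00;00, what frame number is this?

289898

As if non-drop at 30 labels/s: (2 × 3600 + 41 × 60 + 12) × 30 + 28 = 290188.
Minute boundaries passed: 161; those not divisible by 10: 161 − 16 = 145; dropped labels = 2 × 145 = 290.
Actual frame index = 290188 − 290 = 289898.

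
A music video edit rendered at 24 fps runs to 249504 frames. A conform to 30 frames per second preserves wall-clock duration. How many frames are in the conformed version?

Target frames = source frames × (target rate / source rate) = 249504 × (30)/(24) = 249504 × 5/4 = 311880.

311880 frames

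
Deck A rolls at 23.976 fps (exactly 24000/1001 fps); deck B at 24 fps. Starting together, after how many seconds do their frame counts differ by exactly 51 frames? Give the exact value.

2127.125 seconds

The gap grows by |24 − 24000/1001| = 24/1001 frames per second.
Time for a 51-frame gap: 51 ÷ (24/1001) = 2127.125 s.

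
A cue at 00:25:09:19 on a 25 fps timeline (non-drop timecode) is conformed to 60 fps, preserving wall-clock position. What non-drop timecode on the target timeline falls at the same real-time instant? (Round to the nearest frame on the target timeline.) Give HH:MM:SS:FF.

00:25:09:46

Source frame index: (0×3600 + 25×60 + 9) × 25 + 19 = 37744.
Real time: 37744 / (25) = 37744/25 s.
Target frame: (37744/25) × (60) = 452928/5 ≈ 90585.600 → 90586.
At 60 labels/s: frame 90586 → 00:25:09:46.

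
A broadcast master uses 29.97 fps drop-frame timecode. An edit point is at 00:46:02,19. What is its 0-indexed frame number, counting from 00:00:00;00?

82795

Complete 10-minute blocks: 4, each 17982 frames → 71928.
Remaining 6 whole minutes in the current block: 1800 + 5 × 1798 = 10790 frames.
Within the current minute: 2 × 30 + 19 − 2 = 77 (labels ;00/;01 skipped at this minute). Total = 71928 + 10790 + 77 = 82795.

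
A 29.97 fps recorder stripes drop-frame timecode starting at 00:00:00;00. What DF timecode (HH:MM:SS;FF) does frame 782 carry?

Each 10-minute DF block holds 10 × 60 × 30 − 9 × 2 = 17982 frames. 782 ÷ 17982 → 0 full blocks, remainder 782.
Within the partial block the first minute is 1800 frames and each further minute 1798, so 0 further minute boundaries passed. Total skipped labels = 18 × 0 + 2 × 0 = 0.
Non-drop label index = 782 + 0 = 782; at 30 labels/s that is 00:00:26:02, i.e. DF 00:00:26;02.

00:00:26;02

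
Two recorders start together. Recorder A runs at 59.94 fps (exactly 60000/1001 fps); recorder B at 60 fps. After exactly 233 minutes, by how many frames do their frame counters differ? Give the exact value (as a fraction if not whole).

233 min = 13980 s.
A emits 60000/1001 × 13980 = 838800000/1001 frames; B emits 60 × 13980 = 838800.
Difference = 838800/1001 frames (≈ 837.9620); B is ahead of A.

838800/1001 frames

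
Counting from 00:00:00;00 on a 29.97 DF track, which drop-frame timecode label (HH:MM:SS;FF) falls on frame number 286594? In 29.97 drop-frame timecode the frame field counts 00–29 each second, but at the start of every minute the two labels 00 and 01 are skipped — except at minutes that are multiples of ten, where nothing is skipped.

Each 10-minute DF block holds 10 × 60 × 30 − 9 × 2 = 17982 frames. 286594 ÷ 17982 → 15 full blocks, remainder 16864.
Within the partial block the first minute is 1800 frames and each further minute 1798, so 9 further minute boundaries passed. Total skipped labels = 18 × 15 + 2 × 9 = 288.
Non-drop label index = 286594 + 288 = 286882; at 30 labels/s that is 02:39:22:22, i.e. DF 02:39:22;22.

02:39:22;22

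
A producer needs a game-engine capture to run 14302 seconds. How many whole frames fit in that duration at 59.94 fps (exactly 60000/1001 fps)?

Frames = 14302 × 60000/1001 = 858120000/1001 ≈ 857262.7373.
Complete frames: 857262.

857262 frames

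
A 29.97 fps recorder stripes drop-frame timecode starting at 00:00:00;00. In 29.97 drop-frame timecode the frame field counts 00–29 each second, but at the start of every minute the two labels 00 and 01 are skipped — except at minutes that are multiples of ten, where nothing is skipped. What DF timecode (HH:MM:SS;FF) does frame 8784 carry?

Each 10-minute DF block holds 10 × 60 × 30 − 9 × 2 = 17982 frames. 8784 ÷ 17982 → 0 full blocks, remainder 8784.
Within the partial block the first minute is 1800 frames and each further minute 1798, so 4 further minute boundaries passed. Total skipped labels = 18 × 0 + 2 × 4 = 8.
Non-drop label index = 8784 + 8 = 8792; at 30 labels/s that is 00:04:53:02, i.e. DF 00:04:53;02.

00:04:53;02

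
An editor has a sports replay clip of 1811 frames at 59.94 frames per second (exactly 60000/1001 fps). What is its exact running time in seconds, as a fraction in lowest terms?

1812811/60000 seconds

Running time = 1811 ÷ (60000/1001) = 1811 × 1001/60000 = 1812811/60000 s.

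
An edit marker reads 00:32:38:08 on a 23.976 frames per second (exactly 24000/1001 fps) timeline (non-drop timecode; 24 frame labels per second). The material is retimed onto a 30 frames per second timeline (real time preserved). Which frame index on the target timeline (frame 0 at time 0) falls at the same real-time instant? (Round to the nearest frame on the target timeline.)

frame 58809

Source frame index: (0×3600 + 32×60 + 38) × 24 + 8 = 47000.
Real time: 47000 / (24000/1001) = 47047/24 s.
Target frame: (47047/24) × (30) = 235235/4 ≈ 58808.750 → 58809.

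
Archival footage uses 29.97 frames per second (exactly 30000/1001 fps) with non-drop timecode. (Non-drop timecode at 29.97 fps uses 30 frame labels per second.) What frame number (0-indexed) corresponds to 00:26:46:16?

Total seconds to the label: (0 × 3600 + 26 × 60 + 46) = 1606.
Frame index = 1606 × 30 + 16 = 48196.

frame 48196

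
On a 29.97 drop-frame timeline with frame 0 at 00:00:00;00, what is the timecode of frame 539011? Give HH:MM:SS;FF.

04:59:45;01

Ten DF minutes hold 17982 frames, so frame 539011 lies in block 29 (frames 521478–539459) with 17533 frames into that block.
The block's first minute is 1800 frames and the rest 1798 each; 17533 frames reaches minute 9, so 29 × 18 + 9 × 2 = 540 labels have been skipped so far.
Adding those back, label number 539011 + 540 = 539551 at 30 labels/s is 17985 s + 1 f = 4 h 59 min 45 s frame 1, i.e. 04:59:45;01.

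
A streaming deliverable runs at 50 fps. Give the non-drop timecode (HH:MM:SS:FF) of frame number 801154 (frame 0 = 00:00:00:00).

801154 ÷ 50 = 16023 full seconds, remainder 4 frames.
16023 s = 4 h 27 min 3 s.
Timecode: 04:27:03:04.

04:27:03:04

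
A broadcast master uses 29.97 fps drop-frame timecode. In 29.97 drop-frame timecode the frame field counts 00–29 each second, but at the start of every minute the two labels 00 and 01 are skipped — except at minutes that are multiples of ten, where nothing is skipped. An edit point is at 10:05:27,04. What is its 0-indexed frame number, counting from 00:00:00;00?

Complete 10-minute blocks: 60, each 17982 frames → 1078920.
Remaining 5 whole minutes in the current block: 1800 + 4 × 1798 = 8992 frames.
Within the current minute: 27 × 30 + 4 − 2 = 812 (labels ;00/;01 skipped at this minute). Total = 1078920 + 8992 + 812 = 1088724.

1088724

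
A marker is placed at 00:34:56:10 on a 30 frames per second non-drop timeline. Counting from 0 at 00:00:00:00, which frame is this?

Total seconds to the label: (0 × 3600 + 34 × 60 + 56) = 2096.
Frame index = 2096 × 30 + 10 = 62890.

frame 62890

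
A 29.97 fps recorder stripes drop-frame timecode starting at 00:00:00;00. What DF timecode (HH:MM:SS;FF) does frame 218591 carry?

Each 10-minute DF block holds 10 × 60 × 30 − 9 × 2 = 17982 frames. 218591 ÷ 17982 → 12 full blocks, remainder 2807.
Within the partial block the first minute is 1800 frames and each further minute 1798, so 1 further minute boundary passed. Total skipped labels = 18 × 12 + 2 × 1 = 218.
Non-drop label index = 218591 + 218 = 218809; at 30 labels/s that is 02:01:33:19, i.e. DF 02:01:33;19.

02:01:33;19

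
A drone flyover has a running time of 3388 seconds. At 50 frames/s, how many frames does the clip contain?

169400 frames

Frames = 3388 × 50 = 169400.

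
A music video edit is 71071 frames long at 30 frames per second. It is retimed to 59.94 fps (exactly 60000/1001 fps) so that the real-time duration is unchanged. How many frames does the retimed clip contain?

142000 frames

Target frames = source frames × (target rate / source rate) = 71071 × (60000/1001)/(30) = 71071 × 2000/1001 = 142000.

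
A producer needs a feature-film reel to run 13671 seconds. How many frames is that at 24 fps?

Frames = 13671 × 24 = 328104.

328104 frames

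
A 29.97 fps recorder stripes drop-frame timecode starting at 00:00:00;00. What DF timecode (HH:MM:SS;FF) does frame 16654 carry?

Each 10-minute DF block holds 10 × 60 × 30 − 9 × 2 = 17982 frames. 16654 ÷ 17982 → 0 full blocks, remainder 16654.
Within the partial block the first minute is 1800 frames and each further minute 1798, so 9 further minute boundaries passed. Total skipped labels = 18 × 0 + 2 × 9 = 18.
Non-drop label index = 16654 + 18 = 16672; at 30 labels/s that is 00:09:15:22, i.e. DF 00:09:15;22.

00:09:15;22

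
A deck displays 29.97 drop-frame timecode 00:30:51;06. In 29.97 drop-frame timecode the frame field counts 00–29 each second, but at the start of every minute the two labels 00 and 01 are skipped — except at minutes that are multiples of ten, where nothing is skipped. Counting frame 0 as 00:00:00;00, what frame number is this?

As if non-drop at 30 labels/s: (0 × 3600 + 30 × 60 + 51) × 30 + 6 = 55536.
Minute boundaries passed: 30; those not divisible by 10: 30 − 3 = 27; dropped labels = 2 × 27 = 54.
Actual frame index = 55536 − 54 = 55482.

55482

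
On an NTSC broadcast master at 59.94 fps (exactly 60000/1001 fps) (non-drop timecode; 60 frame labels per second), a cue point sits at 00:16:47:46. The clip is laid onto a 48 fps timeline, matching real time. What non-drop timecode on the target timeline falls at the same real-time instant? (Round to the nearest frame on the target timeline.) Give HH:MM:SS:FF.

00:16:48:37

Source frame index: (0×3600 + 16×60 + 47) × 60 + 46 = 60466.
Real time: 60466 / (60000/1001) = 30263233/30000 s.
Target frame: (30263233/30000) × (48) = 30263233/625 ≈ 48421.173 → 48421.
At 48 labels/s: frame 48421 → 00:16:48:37.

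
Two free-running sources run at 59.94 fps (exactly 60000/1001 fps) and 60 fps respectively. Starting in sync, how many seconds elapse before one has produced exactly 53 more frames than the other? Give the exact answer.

53053/60 seconds

The gap grows by |60 − 60000/1001| = 60/1001 frames per second.
Time for a 53-frame gap: 53 ÷ (60/1001) = 53053/60 s.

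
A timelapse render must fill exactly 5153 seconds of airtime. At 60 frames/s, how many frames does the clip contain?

Frames = 5153 × 60 = 309180.

309180 frames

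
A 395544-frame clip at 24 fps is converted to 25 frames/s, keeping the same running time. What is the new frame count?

412025 frames

Target frames = source frames × (target rate / source rate) = 395544 × (25)/(24) = 395544 × 25/24 = 412025.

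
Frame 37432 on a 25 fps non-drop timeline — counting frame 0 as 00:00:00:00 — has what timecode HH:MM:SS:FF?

00:24:57:07

37432 ÷ 25 = 1497 full seconds, remainder 7 frames.
1497 s = 0 h 24 min 57 s.
Timecode: 00:24:57:07.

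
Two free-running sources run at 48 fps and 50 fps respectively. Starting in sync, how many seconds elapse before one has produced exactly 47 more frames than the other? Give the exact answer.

The gap grows by |50 − 48| = 2 frames per second.
Time for a 47-frame gap: 47 ÷ (2) = 23.5 s.

23.5 seconds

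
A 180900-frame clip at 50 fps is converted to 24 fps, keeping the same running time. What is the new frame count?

86832 frames

Target frames = source frames × (target rate / source rate) = 180900 × (24)/(50) = 180900 × 12/25 = 86832.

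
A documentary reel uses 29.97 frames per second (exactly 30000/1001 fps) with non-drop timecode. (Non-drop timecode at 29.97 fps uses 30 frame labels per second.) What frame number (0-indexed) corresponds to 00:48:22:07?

frame 87067

Total seconds to the label: (0 × 3600 + 48 × 60 + 22) = 2902.
Frame index = 2902 × 30 + 7 = 87067.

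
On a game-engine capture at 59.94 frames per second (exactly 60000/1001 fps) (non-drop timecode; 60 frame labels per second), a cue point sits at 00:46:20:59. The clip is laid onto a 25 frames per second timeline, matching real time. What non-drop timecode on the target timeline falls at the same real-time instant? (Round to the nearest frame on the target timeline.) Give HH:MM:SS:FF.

Source frame index: (0×3600 + 46×60 + 20) × 60 + 59 = 166859.
Real time: 166859 / (60000/1001) = 167025859/60000 s.
Target frame: (167025859/60000) × (25) = 167025859/2400 ≈ 69594.108 → 69594.
At 25 labels/s: frame 69594 → 00:46:23:19.

00:46:23:19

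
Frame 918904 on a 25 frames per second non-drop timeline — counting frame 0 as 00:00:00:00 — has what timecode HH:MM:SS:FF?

918904 ÷ 25 = 36756 full seconds, remainder 4 frames.
36756 s = 10 h 12 min 36 s.
Timecode: 10:12:36:04.

10:12:36:04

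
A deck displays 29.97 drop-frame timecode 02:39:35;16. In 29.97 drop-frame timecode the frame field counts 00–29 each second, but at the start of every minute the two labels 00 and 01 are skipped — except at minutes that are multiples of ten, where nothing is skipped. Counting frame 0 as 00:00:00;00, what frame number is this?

286978

Complete 10-minute blocks: 15, each 17982 frames → 269730.
Remaining 9 whole minutes in the current block: 1800 + 8 × 1798 = 16184 frames.
Within the current minute: 35 × 30 + 16 − 2 = 1064 (labels ;00/;01 skipped at this minute). Total = 269730 + 16184 + 1064 = 286978.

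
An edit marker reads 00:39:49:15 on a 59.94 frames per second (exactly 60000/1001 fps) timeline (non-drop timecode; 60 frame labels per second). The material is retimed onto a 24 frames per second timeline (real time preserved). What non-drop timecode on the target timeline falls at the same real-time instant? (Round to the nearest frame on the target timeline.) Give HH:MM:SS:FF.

Source frame index: (0×3600 + 39×60 + 49) × 60 + 15 = 143355.
Real time: 143355 / (60000/1001) = 9566557/4000 s.
Target frame: (9566557/4000) × (24) = 28699671/500 ≈ 57399.342 → 57399.
At 24 labels/s: frame 57399 → 00:39:51:15.

00:39:51:15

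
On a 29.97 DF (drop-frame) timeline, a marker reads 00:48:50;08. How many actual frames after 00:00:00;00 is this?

87820

Complete 10-minute blocks: 4, each 17982 frames → 71928.
Remaining 8 whole minutes in the current block: 1800 + 7 × 1798 = 14386 frames.
Within the current minute: 50 × 30 + 8 − 2 = 1506 (labels ;00/;01 skipped at this minute). Total = 71928 + 14386 + 1506 = 87820.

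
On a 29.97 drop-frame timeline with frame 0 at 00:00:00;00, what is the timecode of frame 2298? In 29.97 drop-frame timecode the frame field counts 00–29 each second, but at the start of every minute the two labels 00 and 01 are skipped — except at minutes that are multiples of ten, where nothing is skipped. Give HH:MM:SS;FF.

00:01:16;20

Ten DF minutes hold 17982 frames, so frame 2298 lies in block 0 (frames 0–17981) with 2298 frames into that block.
The block's first minute is 1800 frames and the rest 1798 each; 2298 frames reaches minute 1, so 0 × 18 + 1 × 2 = 2 labels have been skipped so far.
Adding those back, label number 2298 + 2 = 2300 at 30 labels/s is 76 s + 20 f = 0 h 1 min 16 s frame 20, i.e. 00:01:16;20.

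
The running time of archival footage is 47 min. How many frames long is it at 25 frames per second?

47 min = 2820 s.
Frames = 2820 × 25 = 70500.

70500 frames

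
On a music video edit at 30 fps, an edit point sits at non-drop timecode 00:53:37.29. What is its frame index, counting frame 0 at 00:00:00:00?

96539

Total seconds to the label: (0 × 3600 + 53 × 60 + 37) = 3217.
Frame index = 3217 × 30 + 29 = 96539.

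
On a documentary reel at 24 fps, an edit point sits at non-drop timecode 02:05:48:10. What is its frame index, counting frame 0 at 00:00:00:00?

Total seconds to the label: (2 × 3600 + 5 × 60 + 48) = 7548.
Frame index = 7548 × 24 + 10 = 181162.

181162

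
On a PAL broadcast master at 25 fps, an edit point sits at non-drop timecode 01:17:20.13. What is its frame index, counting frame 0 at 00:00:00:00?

Total seconds to the label: (1 × 3600 + 17 × 60 + 20) = 4640.
Frame index = 4640 × 25 + 13 = 116013.

frame 116013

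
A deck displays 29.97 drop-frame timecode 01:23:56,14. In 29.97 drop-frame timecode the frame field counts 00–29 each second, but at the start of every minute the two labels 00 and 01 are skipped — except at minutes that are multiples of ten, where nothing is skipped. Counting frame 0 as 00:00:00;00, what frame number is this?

Complete 10-minute blocks: 8, each 17982 frames → 143856.
Remaining 3 whole minutes in the current block: 1800 + 2 × 1798 = 5396 frames.
Within the current minute: 56 × 30 + 14 − 2 = 1692 (labels ;00/;01 skipped at this minute). Total = 143856 + 5396 + 1692 = 150944.

150944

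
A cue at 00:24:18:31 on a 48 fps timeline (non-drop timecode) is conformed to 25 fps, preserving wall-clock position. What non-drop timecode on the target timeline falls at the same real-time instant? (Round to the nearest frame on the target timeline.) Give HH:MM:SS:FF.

Source frame index: (0×3600 + 24×60 + 18) × 48 + 31 = 70015.
Real time: 70015 / (48) = 70015/48 s.
Target frame: (70015/48) × (25) = 1750375/48 ≈ 36466.146 → 36466.
At 25 labels/s: frame 36466 → 00:24:18:16.

00:24:18:16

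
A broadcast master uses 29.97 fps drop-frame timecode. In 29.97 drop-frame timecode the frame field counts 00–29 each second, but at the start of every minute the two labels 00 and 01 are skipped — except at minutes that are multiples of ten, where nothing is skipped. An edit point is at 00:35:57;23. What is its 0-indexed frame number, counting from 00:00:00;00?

64669

Complete 10-minute blocks: 3, each 17982 frames → 53946.
Remaining 5 whole minutes in the current block: 1800 + 4 × 1798 = 8992 frames.
Within the current minute: 57 × 30 + 23 − 2 = 1731 (labels ;00/;01 skipped at this minute). Total = 53946 + 8992 + 1731 = 64669.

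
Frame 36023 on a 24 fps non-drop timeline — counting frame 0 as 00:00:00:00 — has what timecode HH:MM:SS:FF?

00:25:00:23

36023 ÷ 24 = 1500 full seconds, remainder 23 frames.
1500 s = 0 h 25 min 0 s.
Timecode: 00:25:00:23.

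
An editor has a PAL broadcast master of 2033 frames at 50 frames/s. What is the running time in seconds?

Running time = 2033 / (50) = 40.66 s.

40.66 seconds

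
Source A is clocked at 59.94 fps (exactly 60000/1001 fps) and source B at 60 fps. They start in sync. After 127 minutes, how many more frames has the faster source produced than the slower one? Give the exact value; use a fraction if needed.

127 min = 7620 s.
A emits 60000/1001 × 7620 = 457200000/1001 frames; B emits 60 × 7620 = 457200.
Difference = 457200/1001 frames (≈ 456.7433); B is ahead of A.

457200/1001 frames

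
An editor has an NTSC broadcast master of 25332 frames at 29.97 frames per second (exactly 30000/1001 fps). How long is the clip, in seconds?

845.2444 seconds

Running time = 25332 / (30000/1001) = 845.2444 s.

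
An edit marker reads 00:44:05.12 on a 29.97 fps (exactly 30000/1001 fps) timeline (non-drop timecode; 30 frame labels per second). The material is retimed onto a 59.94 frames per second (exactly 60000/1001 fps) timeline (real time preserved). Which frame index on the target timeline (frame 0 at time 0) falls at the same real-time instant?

Source frame index: (0×3600 + 44×60 + 5) × 30 + 12 = 79362.
Real time: 79362 / (30000/1001) = 13240227/5000 s.
Target frame: (13240227/5000) × (60000/1001) = 158724.

frame 158724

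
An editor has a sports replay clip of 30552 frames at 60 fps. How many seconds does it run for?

Running time = 30552 / (60) = 509.2 s.

509.2 seconds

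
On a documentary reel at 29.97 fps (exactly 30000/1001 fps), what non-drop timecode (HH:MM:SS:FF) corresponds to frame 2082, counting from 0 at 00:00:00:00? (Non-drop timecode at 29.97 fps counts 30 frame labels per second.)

00:01:09:12

2082 ÷ 30 = 69 full seconds, remainder 12 frames.
69 s = 0 h 1 min 9 s.
Timecode: 00:01:09:12.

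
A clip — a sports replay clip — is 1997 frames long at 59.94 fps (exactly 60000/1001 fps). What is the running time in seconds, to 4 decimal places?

33.3166 seconds

Running time = 1997 × 1001/60000 = 1998997/60000 s ≈ 33.3166 s.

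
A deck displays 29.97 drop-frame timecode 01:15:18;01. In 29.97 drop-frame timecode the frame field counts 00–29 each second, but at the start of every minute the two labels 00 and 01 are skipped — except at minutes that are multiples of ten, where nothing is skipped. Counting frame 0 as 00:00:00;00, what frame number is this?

135405

As if non-drop at 30 labels/s: (1 × 3600 + 15 × 60 + 18) × 30 + 1 = 135541.
Minute boundaries passed: 75; those not divisible by 10: 75 − 7 = 68; dropped labels = 2 × 68 = 136.
Actual frame index = 135541 − 136 = 135405.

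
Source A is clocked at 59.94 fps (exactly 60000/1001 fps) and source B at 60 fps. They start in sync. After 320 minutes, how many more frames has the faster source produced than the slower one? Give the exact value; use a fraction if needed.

320 min = 19200 s.
A emits 60000/1001 × 19200 = 1152000000/1001 frames; B emits 60 × 19200 = 1152000.
Difference = 1152000/1001 frames (≈ 1150.8492); B is ahead of A.

1152000/1001 frames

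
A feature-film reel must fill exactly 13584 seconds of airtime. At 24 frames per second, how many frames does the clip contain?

326016 frames

Frames = 13584 × 24 = 326016.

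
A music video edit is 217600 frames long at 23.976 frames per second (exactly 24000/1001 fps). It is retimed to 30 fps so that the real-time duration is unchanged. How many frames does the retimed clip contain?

Target frames = source frames × (target rate / source rate) = 217600 × (30)/(24000/1001) = 217600 × 1001/800 = 272272.

272272 frames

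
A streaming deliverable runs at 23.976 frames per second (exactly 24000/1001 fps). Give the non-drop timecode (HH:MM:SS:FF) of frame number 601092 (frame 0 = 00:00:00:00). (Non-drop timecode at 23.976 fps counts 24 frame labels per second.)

06:57:25:12

601092 ÷ 24 = 25045 full seconds, remainder 12 frames.
25045 s = 6 h 57 min 25 s.
Timecode: 06:57:25:12.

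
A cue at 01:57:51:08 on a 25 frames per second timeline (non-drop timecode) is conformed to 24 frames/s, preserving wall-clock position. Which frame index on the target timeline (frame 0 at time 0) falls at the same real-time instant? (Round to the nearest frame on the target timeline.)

Source frame index: (1×3600 + 57×60 + 51) × 25 + 8 = 176783.
Real time: 176783 / (25) = 176783/25 s.
Target frame: (176783/25) × (24) = 4242792/25 ≈ 169711.680 → 169712.

frame 169712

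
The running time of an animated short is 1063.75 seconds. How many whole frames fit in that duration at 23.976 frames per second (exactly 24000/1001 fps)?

25504 frames

Frames = 1063.75 × 24000/1001 = 25530000/1001 ≈ 25504.4955.
Complete frames: 25504.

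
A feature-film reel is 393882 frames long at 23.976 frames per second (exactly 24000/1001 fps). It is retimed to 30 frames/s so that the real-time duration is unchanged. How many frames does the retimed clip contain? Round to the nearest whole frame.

Frames at target rate = 393882 × (30) / (24000/1001) = 197137941/400 ≈ 492844.852.
Nearest whole frame: 492845.

492845 frames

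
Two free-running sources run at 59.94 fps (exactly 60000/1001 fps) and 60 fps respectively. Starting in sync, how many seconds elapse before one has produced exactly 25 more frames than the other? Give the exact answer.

5005/12 seconds

The gap grows by |60 − 60000/1001| = 60/1001 frames per second.
Time for a 25-frame gap: 25 ÷ (60/1001) = 5005/12 s.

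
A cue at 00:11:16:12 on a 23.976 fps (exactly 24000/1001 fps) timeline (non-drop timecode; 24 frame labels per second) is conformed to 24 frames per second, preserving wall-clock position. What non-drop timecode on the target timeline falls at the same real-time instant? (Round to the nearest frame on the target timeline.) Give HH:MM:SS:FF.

Source frame index: (0×3600 + 11×60 + 16) × 24 + 12 = 16236.
Real time: 16236 / (24000/1001) = 1354353/2000 s.
Target frame: (1354353/2000) × (24) = 4063059/250 ≈ 16252.236 → 16252.
At 24 labels/s: frame 16252 → 00:11:17:04.

00:11:17:04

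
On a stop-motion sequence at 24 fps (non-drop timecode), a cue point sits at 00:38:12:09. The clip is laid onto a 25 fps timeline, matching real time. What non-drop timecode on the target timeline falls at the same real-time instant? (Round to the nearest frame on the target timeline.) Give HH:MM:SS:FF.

00:38:12:09

Source frame index: (0×3600 + 38×60 + 12) × 24 + 9 = 55017.
Real time: 55017 / (24) = 18339/8 s.
Target frame: (18339/8) × (25) = 458475/8 ≈ 57309.375 → 57309.
At 25 labels/s: frame 57309 → 00:38:12:09.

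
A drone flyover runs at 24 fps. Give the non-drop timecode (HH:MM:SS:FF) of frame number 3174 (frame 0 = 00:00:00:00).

3174 ÷ 24 = 132 full seconds, remainder 6 frames.
132 s = 0 h 2 min 12 s.
Timecode: 00:02:12:06.

00:02:12:06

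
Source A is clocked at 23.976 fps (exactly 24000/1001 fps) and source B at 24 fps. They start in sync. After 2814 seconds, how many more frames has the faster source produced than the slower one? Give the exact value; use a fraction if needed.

A emits 24000/1001 × 2814 = 9648000/143 frames; B emits 24 × 2814 = 67536.
Difference = 9648/143 frames (≈ 67.4685); B is ahead of A.

9648/143 frames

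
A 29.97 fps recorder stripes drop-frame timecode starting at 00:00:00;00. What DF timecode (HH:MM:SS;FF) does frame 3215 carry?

00:01:47;07

Each 10-minute DF block holds 10 × 60 × 30 − 9 × 2 = 17982 frames. 3215 ÷ 17982 → 0 full blocks, remainder 3215.
Within the partial block the first minute is 1800 frames and each further minute 1798, so 1 further minute boundary passed. Total skipped labels = 18 × 0 + 2 × 1 = 2.
Non-drop label index = 3215 + 2 = 3217; at 30 labels/s that is 00:01:47:07, i.e. DF 00:01:47;07.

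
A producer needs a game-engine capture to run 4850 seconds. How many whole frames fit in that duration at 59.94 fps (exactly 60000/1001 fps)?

Frames = 4850 × 60000/1001 = 291000000/1001 ≈ 290709.2907.
Complete frames: 290709.

290709 frames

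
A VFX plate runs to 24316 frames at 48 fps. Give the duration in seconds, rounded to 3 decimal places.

506.583 seconds

Running time = 24316 × 1/48 = 6079/12 s ≈ 506.583 s.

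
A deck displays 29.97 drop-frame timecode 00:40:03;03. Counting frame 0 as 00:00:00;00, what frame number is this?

As if non-drop at 30 labels/s: (0 × 3600 + 40 × 60 + 3) × 30 + 3 = 72093.
Minute boundaries passed: 40; those not divisible by 10: 40 − 4 = 36; dropped labels = 2 × 36 = 72.
Actual frame index = 72093 − 72 = 72021.

72021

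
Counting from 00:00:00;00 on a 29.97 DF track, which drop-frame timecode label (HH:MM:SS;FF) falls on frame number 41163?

00:22:53;13

Each 10-minute DF block holds 10 × 60 × 30 − 9 × 2 = 17982 frames. 41163 ÷ 17982 → 2 full blocks, remainder 5199.
Within the partial block the first minute is 1800 frames and each further minute 1798, so 2 further minute boundaries passed. Total skipped labels = 18 × 2 + 2 × 2 = 40.
Non-drop label index = 41163 + 40 = 41203; at 30 labels/s that is 00:22:53:13, i.e. DF 00:22:53;13.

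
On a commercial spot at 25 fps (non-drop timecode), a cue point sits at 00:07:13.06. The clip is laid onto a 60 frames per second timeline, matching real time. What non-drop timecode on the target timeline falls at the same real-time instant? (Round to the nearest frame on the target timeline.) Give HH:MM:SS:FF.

Source frame index: (0×3600 + 7×60 + 13) × 25 + 6 = 10831.
Real time: 10831 / (25) = 10831/25 s.
Target frame: (10831/25) × (60) = 129972/5 ≈ 25994.400 → 25994.
At 60 labels/s: frame 25994 → 00:07:13:14.

00:07:13:14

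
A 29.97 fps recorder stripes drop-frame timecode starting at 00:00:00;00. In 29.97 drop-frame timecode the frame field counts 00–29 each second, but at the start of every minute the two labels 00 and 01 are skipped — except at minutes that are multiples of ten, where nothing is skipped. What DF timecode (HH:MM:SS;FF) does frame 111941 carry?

01:02:15;03

Ten DF minutes hold 17982 frames, so frame 111941 lies in block 6 (frames 107892–125873) with 4049 frames into that block.
The block's first minute is 1800 frames and the rest 1798 each; 4049 frames reaches minute 2, so 6 × 18 + 2 × 2 = 112 labels have been skipped so far.
Adding those back, label number 111941 + 112 = 112053 at 30 labels/s is 3735 s + 3 f = 1 h 2 min 15 s frame 3, i.e. 01:02:15;03.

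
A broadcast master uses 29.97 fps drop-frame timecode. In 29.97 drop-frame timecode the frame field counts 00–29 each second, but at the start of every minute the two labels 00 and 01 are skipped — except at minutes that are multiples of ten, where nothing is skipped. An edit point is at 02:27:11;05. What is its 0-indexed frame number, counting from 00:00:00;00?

264669

Complete 10-minute blocks: 14, each 17982 frames → 251748.
Remaining 7 whole minutes in the current block: 1800 + 6 × 1798 = 12588 frames.
Within the current minute: 11 × 30 + 5 − 2 = 333 (labels ;00/;01 skipped at this minute). Total = 251748 + 12588 + 333 = 264669.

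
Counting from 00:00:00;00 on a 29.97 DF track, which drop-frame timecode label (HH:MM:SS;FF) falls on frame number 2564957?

Ten DF minutes hold 17982 frames, so frame 2564957 lies in block 142 (frames 2553444–2571425) with 11513 frames into that block.
The block's first minute is 1800 frames and the rest 1798 each; 11513 frames reaches minute 6, so 142 × 18 + 6 × 2 = 2568 labels have been skipped so far.
Adding those back, label number 2564957 + 2568 = 2567525 at 30 labels/s is 85584 s + 5 f = 23 h 46 min 24 s frame 5, i.e. 23:46:24;05.

23:46:24;05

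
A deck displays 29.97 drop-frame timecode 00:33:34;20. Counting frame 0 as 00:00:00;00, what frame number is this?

Complete 10-minute blocks: 3, each 17982 frames → 53946.
Remaining 3 whole minutes in the current block: 1800 + 2 × 1798 = 5396 frames.
Within the current minute: 34 × 30 + 20 − 2 = 1038 (labels ;00/;01 skipped at this minute). Total = 53946 + 5396 + 1038 = 60380.

60380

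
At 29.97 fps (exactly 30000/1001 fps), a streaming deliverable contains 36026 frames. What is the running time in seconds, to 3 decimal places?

1202.068 seconds

Running time = 36026 × 1001/30000 = 18031013/15000 s ≈ 1202.068 s.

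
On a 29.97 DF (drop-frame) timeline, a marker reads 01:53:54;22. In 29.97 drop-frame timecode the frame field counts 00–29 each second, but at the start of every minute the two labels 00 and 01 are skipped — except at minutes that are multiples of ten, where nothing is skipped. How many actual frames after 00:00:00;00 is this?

204838

Complete 10-minute blocks: 11, each 17982 frames → 197802.
Remaining 3 whole minutes in the current block: 1800 + 2 × 1798 = 5396 frames.
Within the current minute: 54 × 30 + 22 − 2 = 1640 (labels ;00/;01 skipped at this minute). Total = 197802 + 5396 + 1640 = 204838.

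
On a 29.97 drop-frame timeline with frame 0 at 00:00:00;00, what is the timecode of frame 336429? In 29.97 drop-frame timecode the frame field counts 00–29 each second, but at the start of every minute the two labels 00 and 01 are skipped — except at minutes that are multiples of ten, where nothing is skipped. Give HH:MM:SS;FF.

Each 10-minute DF block holds 10 × 60 × 30 − 9 × 2 = 17982 frames. 336429 ÷ 17982 → 18 full blocks, remainder 12753.
Within the partial block the first minute is 1800 frames and each further minute 1798, so 7 further minute boundaries passed. Total skipped labels = 18 × 18 + 2 × 7 = 338.
Non-drop label index = 336429 + 338 = 336767; at 30 labels/s that is 03:07:05:17, i.e. DF 03:07:05;17.

03:07:05;17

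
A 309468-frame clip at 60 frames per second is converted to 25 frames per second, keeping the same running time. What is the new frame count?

Target frames = source frames × (target rate / source rate) = 309468 × (25)/(60) = 309468 × 5/12 = 128945.

128945 frames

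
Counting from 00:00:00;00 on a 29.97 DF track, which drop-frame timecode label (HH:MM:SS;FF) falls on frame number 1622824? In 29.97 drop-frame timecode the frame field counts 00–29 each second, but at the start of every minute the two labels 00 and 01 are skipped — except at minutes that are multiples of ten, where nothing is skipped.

15:02:28;08

Each 10-minute DF block holds 10 × 60 × 30 − 9 × 2 = 17982 frames. 1622824 ÷ 17982 → 90 full blocks, remainder 4444.
Within the partial block the first minute is 1800 frames and each further minute 1798, so 2 further minute boundaries passed. Total skipped labels = 18 × 90 + 2 × 2 = 1624.
Non-drop label index = 1622824 + 1624 = 1624448; at 30 labels/s that is 15:02:28:08, i.e. DF 15:02:28;08.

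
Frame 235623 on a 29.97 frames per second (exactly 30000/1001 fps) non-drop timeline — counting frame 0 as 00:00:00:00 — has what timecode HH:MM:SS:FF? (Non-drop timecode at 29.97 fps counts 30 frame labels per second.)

235623 ÷ 30 = 7854 full seconds, remainder 3 frames.
7854 s = 2 h 10 min 54 s.
Timecode: 02:10:54:03.

02:10:54:03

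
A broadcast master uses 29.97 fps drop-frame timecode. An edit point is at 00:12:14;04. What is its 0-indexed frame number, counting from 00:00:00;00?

22002

Complete 10-minute blocks: 1, each 17982 frames → 17982.
Remaining 2 whole minutes in the current block: 1800 + 1 × 1798 = 3598 frames.
Within the current minute: 14 × 30 + 4 − 2 = 422 (labels ;00/;01 skipped at this minute). Total = 17982 + 3598 + 422 = 22002.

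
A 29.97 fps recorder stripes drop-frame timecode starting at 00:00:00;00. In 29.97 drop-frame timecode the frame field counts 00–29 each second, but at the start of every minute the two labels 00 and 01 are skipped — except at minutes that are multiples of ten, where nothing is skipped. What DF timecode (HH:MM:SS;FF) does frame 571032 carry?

05:17:33;14

Ten DF minutes hold 17982 frames, so frame 571032 lies in block 31 (frames 557442–575423) with 13590 frames into that block.
The block's first minute is 1800 frames and the rest 1798 each; 13590 frames reaches minute 7, so 31 × 18 + 7 × 2 = 572 labels have been skipped so far.
Adding those back, label number 571032 + 572 = 571604 at 30 labels/s is 19053 s + 14 f = 5 h 17 min 33 s frame 14, i.e. 05:17:33;14.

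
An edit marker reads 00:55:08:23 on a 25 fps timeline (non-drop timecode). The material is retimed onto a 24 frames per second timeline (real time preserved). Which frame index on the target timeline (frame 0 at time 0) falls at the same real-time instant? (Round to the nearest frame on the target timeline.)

Source frame index: (0×3600 + 55×60 + 8) × 25 + 23 = 82723.
Real time: 82723 / (25) = 82723/25 s.
Target frame: (82723/25) × (24) = 1985352/25 ≈ 79414.080 → 79414.

frame 79414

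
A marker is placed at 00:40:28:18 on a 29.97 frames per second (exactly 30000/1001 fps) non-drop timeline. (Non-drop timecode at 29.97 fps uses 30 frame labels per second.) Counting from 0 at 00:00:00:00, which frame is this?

Total seconds to the label: (0 × 3600 + 40 × 60 + 28) = 2428.
Frame index = 2428 × 30 + 18 = 72858.

frame 72858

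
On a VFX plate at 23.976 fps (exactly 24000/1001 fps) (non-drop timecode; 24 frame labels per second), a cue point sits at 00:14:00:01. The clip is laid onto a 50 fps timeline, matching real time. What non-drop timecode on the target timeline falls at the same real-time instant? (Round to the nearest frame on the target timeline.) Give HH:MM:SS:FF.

Source frame index: (0×3600 + 14×60 + 0) × 24 + 1 = 20161.
Real time: 20161 / (24000/1001) = 20181161/24000 s.
Target frame: (20181161/24000) × (50) = 20181161/480 ≈ 42044.085 → 42044.
At 50 labels/s: frame 42044 → 00:14:00:44.

00:14:00:44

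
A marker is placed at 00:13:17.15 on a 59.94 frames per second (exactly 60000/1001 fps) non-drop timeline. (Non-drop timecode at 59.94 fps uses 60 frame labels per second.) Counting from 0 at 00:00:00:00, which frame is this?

frame 47835

Total seconds to the label: (0 × 3600 + 13 × 60 + 17) = 797.
Frame index = 797 × 60 + 15 = 47835.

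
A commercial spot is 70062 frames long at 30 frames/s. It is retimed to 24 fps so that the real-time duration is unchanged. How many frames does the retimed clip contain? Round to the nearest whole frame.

Frames at target rate = 70062 × (24) / (30) = 280248/5 ≈ 56049.600.
Nearest whole frame: 56050.

56050 frames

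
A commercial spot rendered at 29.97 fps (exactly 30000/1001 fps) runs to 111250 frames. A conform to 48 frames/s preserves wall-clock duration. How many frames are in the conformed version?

Target frames = source frames × (target rate / source rate) = 111250 × (48)/(30000/1001) = 111250 × 1001/625 = 178178.

178178 frames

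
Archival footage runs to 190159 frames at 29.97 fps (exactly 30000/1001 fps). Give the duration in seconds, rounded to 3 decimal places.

Running time = 190159 × 1001/30000 = 190349159/30000 s ≈ 6344.972 s.

6344.972 seconds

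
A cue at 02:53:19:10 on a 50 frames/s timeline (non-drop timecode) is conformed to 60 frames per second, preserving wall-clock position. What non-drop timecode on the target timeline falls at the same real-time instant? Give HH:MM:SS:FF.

Source frame index: (2×3600 + 53×60 + 19) × 50 + 10 = 519960.
Real time: 519960 / (50) = 51996/5 s.
Target frame: (51996/5) × (60) = 623952.
At 60 labels/s: frame 623952 → 02:53:19:12.

02:53:19:12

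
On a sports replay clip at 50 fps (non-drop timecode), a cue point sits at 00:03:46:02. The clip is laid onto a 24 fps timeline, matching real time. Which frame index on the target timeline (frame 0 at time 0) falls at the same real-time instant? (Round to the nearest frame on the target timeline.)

Source frame index: (0×3600 + 3×60 + 46) × 50 + 2 = 11302.
Real time: 11302 / (50) = 5651/25 s.
Target frame: (5651/25) × (24) = 135624/25 ≈ 5424.960 → 5425.

frame 5425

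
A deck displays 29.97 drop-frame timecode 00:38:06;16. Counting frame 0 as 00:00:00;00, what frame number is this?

68526

Complete 10-minute blocks: 3, each 17982 frames → 53946.
Remaining 8 whole minutes in the current block: 1800 + 7 × 1798 = 14386 frames.
Within the current minute: 6 × 30 + 16 − 2 = 194 (labels ;00/;01 skipped at this minute). Total = 53946 + 14386 + 194 = 68526.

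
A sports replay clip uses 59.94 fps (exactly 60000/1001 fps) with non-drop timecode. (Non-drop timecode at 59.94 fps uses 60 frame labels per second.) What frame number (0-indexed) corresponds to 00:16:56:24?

Total seconds to the label: (0 × 3600 + 16 × 60 + 56) = 1016.
Frame index = 1016 × 60 + 24 = 60984.

frame 60984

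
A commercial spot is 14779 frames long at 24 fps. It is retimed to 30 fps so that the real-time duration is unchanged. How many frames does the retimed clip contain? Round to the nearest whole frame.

18474 frames

Frames at target rate = 14779 × (30) / (24) = 73895/4 ≈ 18473.750.
Nearest whole frame: 18474.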